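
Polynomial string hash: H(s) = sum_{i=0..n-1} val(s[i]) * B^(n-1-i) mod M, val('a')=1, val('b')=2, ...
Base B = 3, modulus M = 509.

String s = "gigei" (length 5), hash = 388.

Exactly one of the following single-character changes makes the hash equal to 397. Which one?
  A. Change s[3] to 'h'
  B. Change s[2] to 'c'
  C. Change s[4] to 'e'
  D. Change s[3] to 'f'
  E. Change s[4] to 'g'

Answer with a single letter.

Answer: A

Derivation:
Option A: s[3]='e'->'h', delta=(8-5)*3^1 mod 509 = 9, hash=388+9 mod 509 = 397 <-- target
Option B: s[2]='g'->'c', delta=(3-7)*3^2 mod 509 = 473, hash=388+473 mod 509 = 352
Option C: s[4]='i'->'e', delta=(5-9)*3^0 mod 509 = 505, hash=388+505 mod 509 = 384
Option D: s[3]='e'->'f', delta=(6-5)*3^1 mod 509 = 3, hash=388+3 mod 509 = 391
Option E: s[4]='i'->'g', delta=(7-9)*3^0 mod 509 = 507, hash=388+507 mod 509 = 386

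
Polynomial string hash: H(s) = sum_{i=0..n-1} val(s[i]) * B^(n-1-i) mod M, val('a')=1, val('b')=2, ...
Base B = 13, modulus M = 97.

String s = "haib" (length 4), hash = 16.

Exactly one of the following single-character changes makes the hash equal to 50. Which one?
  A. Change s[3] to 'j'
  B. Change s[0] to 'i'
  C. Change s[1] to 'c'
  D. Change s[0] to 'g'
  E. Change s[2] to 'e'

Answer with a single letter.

Option A: s[3]='b'->'j', delta=(10-2)*13^0 mod 97 = 8, hash=16+8 mod 97 = 24
Option B: s[0]='h'->'i', delta=(9-8)*13^3 mod 97 = 63, hash=16+63 mod 97 = 79
Option C: s[1]='a'->'c', delta=(3-1)*13^2 mod 97 = 47, hash=16+47 mod 97 = 63
Option D: s[0]='h'->'g', delta=(7-8)*13^3 mod 97 = 34, hash=16+34 mod 97 = 50 <-- target
Option E: s[2]='i'->'e', delta=(5-9)*13^1 mod 97 = 45, hash=16+45 mod 97 = 61

Answer: D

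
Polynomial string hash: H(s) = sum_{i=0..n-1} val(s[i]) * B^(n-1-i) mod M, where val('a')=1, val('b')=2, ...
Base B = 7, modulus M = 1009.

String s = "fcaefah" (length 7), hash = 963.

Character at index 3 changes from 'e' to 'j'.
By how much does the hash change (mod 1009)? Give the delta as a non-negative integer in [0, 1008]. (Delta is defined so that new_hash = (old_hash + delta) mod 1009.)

Answer: 706

Derivation:
Delta formula: (val(new) - val(old)) * B^(n-1-k) mod M
  val('j') - val('e') = 10 - 5 = 5
  B^(n-1-k) = 7^3 mod 1009 = 343
  Delta = 5 * 343 mod 1009 = 706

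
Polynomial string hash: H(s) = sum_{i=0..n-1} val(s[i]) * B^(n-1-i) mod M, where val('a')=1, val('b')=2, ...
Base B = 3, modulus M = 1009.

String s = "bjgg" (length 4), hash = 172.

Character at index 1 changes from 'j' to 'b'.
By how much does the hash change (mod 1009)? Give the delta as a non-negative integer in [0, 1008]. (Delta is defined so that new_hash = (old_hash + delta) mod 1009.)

Delta formula: (val(new) - val(old)) * B^(n-1-k) mod M
  val('b') - val('j') = 2 - 10 = -8
  B^(n-1-k) = 3^2 mod 1009 = 9
  Delta = -8 * 9 mod 1009 = 937

Answer: 937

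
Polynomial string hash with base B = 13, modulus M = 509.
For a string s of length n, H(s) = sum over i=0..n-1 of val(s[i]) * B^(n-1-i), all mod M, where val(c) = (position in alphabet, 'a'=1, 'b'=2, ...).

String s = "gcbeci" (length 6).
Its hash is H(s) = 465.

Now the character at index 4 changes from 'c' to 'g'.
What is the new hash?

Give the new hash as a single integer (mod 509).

Answer: 8

Derivation:
val('c') = 3, val('g') = 7
Position k = 4, exponent = n-1-k = 1
B^1 mod M = 13^1 mod 509 = 13
Delta = (7 - 3) * 13 mod 509 = 52
New hash = (465 + 52) mod 509 = 8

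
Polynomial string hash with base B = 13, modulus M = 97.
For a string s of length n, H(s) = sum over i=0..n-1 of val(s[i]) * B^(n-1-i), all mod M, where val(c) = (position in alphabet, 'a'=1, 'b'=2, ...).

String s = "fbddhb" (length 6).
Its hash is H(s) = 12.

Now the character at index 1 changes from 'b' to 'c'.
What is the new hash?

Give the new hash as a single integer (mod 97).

Answer: 55

Derivation:
val('b') = 2, val('c') = 3
Position k = 1, exponent = n-1-k = 4
B^4 mod M = 13^4 mod 97 = 43
Delta = (3 - 2) * 43 mod 97 = 43
New hash = (12 + 43) mod 97 = 55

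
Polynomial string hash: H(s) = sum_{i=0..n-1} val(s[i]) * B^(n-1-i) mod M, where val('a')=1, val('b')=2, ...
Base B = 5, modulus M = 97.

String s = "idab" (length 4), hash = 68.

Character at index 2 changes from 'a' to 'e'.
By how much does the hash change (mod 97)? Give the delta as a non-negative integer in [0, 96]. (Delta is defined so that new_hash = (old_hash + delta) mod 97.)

Delta formula: (val(new) - val(old)) * B^(n-1-k) mod M
  val('e') - val('a') = 5 - 1 = 4
  B^(n-1-k) = 5^1 mod 97 = 5
  Delta = 4 * 5 mod 97 = 20

Answer: 20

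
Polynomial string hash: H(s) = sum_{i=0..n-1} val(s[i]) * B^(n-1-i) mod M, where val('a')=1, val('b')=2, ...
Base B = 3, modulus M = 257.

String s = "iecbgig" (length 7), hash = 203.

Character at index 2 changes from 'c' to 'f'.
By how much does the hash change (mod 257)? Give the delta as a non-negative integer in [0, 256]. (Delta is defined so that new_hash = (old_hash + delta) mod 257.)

Answer: 243

Derivation:
Delta formula: (val(new) - val(old)) * B^(n-1-k) mod M
  val('f') - val('c') = 6 - 3 = 3
  B^(n-1-k) = 3^4 mod 257 = 81
  Delta = 3 * 81 mod 257 = 243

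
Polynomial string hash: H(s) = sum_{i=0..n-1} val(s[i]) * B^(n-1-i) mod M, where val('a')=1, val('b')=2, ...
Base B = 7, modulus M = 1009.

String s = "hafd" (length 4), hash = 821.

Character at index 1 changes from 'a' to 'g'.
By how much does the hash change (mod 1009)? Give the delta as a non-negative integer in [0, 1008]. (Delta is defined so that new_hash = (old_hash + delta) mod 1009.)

Delta formula: (val(new) - val(old)) * B^(n-1-k) mod M
  val('g') - val('a') = 7 - 1 = 6
  B^(n-1-k) = 7^2 mod 1009 = 49
  Delta = 6 * 49 mod 1009 = 294

Answer: 294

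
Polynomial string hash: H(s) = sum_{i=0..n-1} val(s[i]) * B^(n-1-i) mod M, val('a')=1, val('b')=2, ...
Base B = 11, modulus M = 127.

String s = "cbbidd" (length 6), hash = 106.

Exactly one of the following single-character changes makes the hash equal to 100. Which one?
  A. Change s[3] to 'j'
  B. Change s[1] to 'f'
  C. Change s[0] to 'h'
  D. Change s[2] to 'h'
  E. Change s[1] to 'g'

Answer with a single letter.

Answer: A

Derivation:
Option A: s[3]='i'->'j', delta=(10-9)*11^2 mod 127 = 121, hash=106+121 mod 127 = 100 <-- target
Option B: s[1]='b'->'f', delta=(6-2)*11^4 mod 127 = 17, hash=106+17 mod 127 = 123
Option C: s[0]='c'->'h', delta=(8-3)*11^5 mod 127 = 75, hash=106+75 mod 127 = 54
Option D: s[2]='b'->'h', delta=(8-2)*11^3 mod 127 = 112, hash=106+112 mod 127 = 91
Option E: s[1]='b'->'g', delta=(7-2)*11^4 mod 127 = 53, hash=106+53 mod 127 = 32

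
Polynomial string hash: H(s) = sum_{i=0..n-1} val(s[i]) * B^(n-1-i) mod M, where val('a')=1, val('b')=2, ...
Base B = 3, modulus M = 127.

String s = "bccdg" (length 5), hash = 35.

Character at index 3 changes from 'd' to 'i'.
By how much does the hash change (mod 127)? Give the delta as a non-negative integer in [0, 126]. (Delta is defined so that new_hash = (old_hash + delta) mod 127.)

Answer: 15

Derivation:
Delta formula: (val(new) - val(old)) * B^(n-1-k) mod M
  val('i') - val('d') = 9 - 4 = 5
  B^(n-1-k) = 3^1 mod 127 = 3
  Delta = 5 * 3 mod 127 = 15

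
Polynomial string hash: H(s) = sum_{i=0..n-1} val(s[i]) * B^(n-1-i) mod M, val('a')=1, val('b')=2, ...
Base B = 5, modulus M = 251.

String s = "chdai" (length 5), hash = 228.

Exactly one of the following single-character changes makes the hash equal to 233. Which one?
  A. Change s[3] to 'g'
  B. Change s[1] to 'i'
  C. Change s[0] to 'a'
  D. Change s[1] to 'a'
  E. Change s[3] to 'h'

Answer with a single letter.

Answer: C

Derivation:
Option A: s[3]='a'->'g', delta=(7-1)*5^1 mod 251 = 30, hash=228+30 mod 251 = 7
Option B: s[1]='h'->'i', delta=(9-8)*5^3 mod 251 = 125, hash=228+125 mod 251 = 102
Option C: s[0]='c'->'a', delta=(1-3)*5^4 mod 251 = 5, hash=228+5 mod 251 = 233 <-- target
Option D: s[1]='h'->'a', delta=(1-8)*5^3 mod 251 = 129, hash=228+129 mod 251 = 106
Option E: s[3]='a'->'h', delta=(8-1)*5^1 mod 251 = 35, hash=228+35 mod 251 = 12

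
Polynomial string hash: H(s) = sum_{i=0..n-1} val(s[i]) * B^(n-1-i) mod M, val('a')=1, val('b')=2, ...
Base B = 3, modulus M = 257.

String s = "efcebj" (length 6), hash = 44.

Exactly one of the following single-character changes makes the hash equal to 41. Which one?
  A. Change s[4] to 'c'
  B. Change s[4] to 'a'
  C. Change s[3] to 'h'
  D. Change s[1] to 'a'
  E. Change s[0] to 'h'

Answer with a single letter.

Answer: B

Derivation:
Option A: s[4]='b'->'c', delta=(3-2)*3^1 mod 257 = 3, hash=44+3 mod 257 = 47
Option B: s[4]='b'->'a', delta=(1-2)*3^1 mod 257 = 254, hash=44+254 mod 257 = 41 <-- target
Option C: s[3]='e'->'h', delta=(8-5)*3^2 mod 257 = 27, hash=44+27 mod 257 = 71
Option D: s[1]='f'->'a', delta=(1-6)*3^4 mod 257 = 109, hash=44+109 mod 257 = 153
Option E: s[0]='e'->'h', delta=(8-5)*3^5 mod 257 = 215, hash=44+215 mod 257 = 2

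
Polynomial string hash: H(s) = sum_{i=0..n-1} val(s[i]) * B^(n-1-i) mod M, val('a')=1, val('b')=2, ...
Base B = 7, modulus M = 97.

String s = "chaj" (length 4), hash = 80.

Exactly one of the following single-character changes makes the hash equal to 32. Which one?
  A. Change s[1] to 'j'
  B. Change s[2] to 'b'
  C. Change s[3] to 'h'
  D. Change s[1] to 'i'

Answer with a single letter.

Answer: D

Derivation:
Option A: s[1]='h'->'j', delta=(10-8)*7^2 mod 97 = 1, hash=80+1 mod 97 = 81
Option B: s[2]='a'->'b', delta=(2-1)*7^1 mod 97 = 7, hash=80+7 mod 97 = 87
Option C: s[3]='j'->'h', delta=(8-10)*7^0 mod 97 = 95, hash=80+95 mod 97 = 78
Option D: s[1]='h'->'i', delta=(9-8)*7^2 mod 97 = 49, hash=80+49 mod 97 = 32 <-- target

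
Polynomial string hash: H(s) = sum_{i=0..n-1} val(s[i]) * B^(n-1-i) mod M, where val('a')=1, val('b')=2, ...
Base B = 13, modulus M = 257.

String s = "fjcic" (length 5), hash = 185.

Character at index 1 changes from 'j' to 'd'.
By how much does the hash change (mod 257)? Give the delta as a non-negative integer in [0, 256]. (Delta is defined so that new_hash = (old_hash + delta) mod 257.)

Delta formula: (val(new) - val(old)) * B^(n-1-k) mod M
  val('d') - val('j') = 4 - 10 = -6
  B^(n-1-k) = 13^3 mod 257 = 141
  Delta = -6 * 141 mod 257 = 182

Answer: 182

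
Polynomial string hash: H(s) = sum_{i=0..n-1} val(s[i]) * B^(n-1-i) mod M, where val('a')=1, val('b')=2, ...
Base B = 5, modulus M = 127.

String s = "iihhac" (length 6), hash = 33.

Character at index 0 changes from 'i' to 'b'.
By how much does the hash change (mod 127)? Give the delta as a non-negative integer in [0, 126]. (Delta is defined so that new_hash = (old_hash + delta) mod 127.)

Answer: 96

Derivation:
Delta formula: (val(new) - val(old)) * B^(n-1-k) mod M
  val('b') - val('i') = 2 - 9 = -7
  B^(n-1-k) = 5^5 mod 127 = 77
  Delta = -7 * 77 mod 127 = 96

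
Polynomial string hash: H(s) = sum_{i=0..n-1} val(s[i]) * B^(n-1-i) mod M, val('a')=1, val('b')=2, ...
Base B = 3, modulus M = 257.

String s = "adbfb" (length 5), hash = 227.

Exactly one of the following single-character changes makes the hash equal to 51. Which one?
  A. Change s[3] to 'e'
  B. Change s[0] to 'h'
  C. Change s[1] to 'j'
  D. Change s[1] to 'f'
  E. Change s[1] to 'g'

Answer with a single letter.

Answer: E

Derivation:
Option A: s[3]='f'->'e', delta=(5-6)*3^1 mod 257 = 254, hash=227+254 mod 257 = 224
Option B: s[0]='a'->'h', delta=(8-1)*3^4 mod 257 = 53, hash=227+53 mod 257 = 23
Option C: s[1]='d'->'j', delta=(10-4)*3^3 mod 257 = 162, hash=227+162 mod 257 = 132
Option D: s[1]='d'->'f', delta=(6-4)*3^3 mod 257 = 54, hash=227+54 mod 257 = 24
Option E: s[1]='d'->'g', delta=(7-4)*3^3 mod 257 = 81, hash=227+81 mod 257 = 51 <-- target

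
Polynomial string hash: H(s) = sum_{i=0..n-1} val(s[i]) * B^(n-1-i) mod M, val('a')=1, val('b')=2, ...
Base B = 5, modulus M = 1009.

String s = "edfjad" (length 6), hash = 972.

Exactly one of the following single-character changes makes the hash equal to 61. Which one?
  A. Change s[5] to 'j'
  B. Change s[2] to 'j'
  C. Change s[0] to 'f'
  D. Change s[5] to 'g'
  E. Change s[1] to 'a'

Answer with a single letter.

Option A: s[5]='d'->'j', delta=(10-4)*5^0 mod 1009 = 6, hash=972+6 mod 1009 = 978
Option B: s[2]='f'->'j', delta=(10-6)*5^3 mod 1009 = 500, hash=972+500 mod 1009 = 463
Option C: s[0]='e'->'f', delta=(6-5)*5^5 mod 1009 = 98, hash=972+98 mod 1009 = 61 <-- target
Option D: s[5]='d'->'g', delta=(7-4)*5^0 mod 1009 = 3, hash=972+3 mod 1009 = 975
Option E: s[1]='d'->'a', delta=(1-4)*5^4 mod 1009 = 143, hash=972+143 mod 1009 = 106

Answer: C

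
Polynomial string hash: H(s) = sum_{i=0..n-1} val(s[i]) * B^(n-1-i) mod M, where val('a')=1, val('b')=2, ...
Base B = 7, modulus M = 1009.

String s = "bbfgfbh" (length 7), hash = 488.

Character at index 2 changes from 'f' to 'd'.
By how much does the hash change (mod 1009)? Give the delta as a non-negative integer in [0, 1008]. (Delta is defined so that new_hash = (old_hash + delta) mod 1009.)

Answer: 243

Derivation:
Delta formula: (val(new) - val(old)) * B^(n-1-k) mod M
  val('d') - val('f') = 4 - 6 = -2
  B^(n-1-k) = 7^4 mod 1009 = 383
  Delta = -2 * 383 mod 1009 = 243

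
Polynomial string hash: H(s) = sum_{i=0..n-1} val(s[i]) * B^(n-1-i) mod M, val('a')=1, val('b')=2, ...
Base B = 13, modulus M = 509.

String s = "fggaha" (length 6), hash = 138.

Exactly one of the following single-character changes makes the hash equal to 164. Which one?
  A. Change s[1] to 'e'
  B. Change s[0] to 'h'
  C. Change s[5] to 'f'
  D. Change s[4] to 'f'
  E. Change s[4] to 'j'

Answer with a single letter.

Option A: s[1]='g'->'e', delta=(5-7)*13^4 mod 509 = 395, hash=138+395 mod 509 = 24
Option B: s[0]='f'->'h', delta=(8-6)*13^5 mod 509 = 464, hash=138+464 mod 509 = 93
Option C: s[5]='a'->'f', delta=(6-1)*13^0 mod 509 = 5, hash=138+5 mod 509 = 143
Option D: s[4]='h'->'f', delta=(6-8)*13^1 mod 509 = 483, hash=138+483 mod 509 = 112
Option E: s[4]='h'->'j', delta=(10-8)*13^1 mod 509 = 26, hash=138+26 mod 509 = 164 <-- target

Answer: E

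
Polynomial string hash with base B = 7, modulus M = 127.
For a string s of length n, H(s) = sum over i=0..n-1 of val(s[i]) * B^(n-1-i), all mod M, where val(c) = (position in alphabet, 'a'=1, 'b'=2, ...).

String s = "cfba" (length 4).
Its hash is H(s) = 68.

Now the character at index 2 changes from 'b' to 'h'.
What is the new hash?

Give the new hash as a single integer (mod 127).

Answer: 110

Derivation:
val('b') = 2, val('h') = 8
Position k = 2, exponent = n-1-k = 1
B^1 mod M = 7^1 mod 127 = 7
Delta = (8 - 2) * 7 mod 127 = 42
New hash = (68 + 42) mod 127 = 110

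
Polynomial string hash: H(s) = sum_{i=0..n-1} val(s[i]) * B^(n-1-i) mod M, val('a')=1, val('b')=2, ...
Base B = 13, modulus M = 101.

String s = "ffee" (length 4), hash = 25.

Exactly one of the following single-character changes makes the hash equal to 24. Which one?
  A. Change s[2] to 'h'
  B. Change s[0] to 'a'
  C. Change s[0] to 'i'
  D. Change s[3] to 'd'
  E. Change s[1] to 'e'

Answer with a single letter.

Option A: s[2]='e'->'h', delta=(8-5)*13^1 mod 101 = 39, hash=25+39 mod 101 = 64
Option B: s[0]='f'->'a', delta=(1-6)*13^3 mod 101 = 24, hash=25+24 mod 101 = 49
Option C: s[0]='f'->'i', delta=(9-6)*13^3 mod 101 = 26, hash=25+26 mod 101 = 51
Option D: s[3]='e'->'d', delta=(4-5)*13^0 mod 101 = 100, hash=25+100 mod 101 = 24 <-- target
Option E: s[1]='f'->'e', delta=(5-6)*13^2 mod 101 = 33, hash=25+33 mod 101 = 58

Answer: D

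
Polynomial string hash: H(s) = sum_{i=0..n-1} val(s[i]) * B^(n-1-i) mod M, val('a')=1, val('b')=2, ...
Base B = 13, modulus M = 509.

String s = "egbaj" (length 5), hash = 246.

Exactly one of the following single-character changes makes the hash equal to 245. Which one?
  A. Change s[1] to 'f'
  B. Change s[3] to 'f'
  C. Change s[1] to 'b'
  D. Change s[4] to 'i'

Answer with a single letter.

Answer: D

Derivation:
Option A: s[1]='g'->'f', delta=(6-7)*13^3 mod 509 = 348, hash=246+348 mod 509 = 85
Option B: s[3]='a'->'f', delta=(6-1)*13^1 mod 509 = 65, hash=246+65 mod 509 = 311
Option C: s[1]='g'->'b', delta=(2-7)*13^3 mod 509 = 213, hash=246+213 mod 509 = 459
Option D: s[4]='j'->'i', delta=(9-10)*13^0 mod 509 = 508, hash=246+508 mod 509 = 245 <-- target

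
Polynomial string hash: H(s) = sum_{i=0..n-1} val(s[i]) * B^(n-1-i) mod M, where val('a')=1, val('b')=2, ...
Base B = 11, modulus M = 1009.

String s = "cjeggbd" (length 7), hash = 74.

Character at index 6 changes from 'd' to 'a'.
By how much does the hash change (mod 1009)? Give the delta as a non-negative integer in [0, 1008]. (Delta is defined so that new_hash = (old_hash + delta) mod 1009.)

Answer: 1006

Derivation:
Delta formula: (val(new) - val(old)) * B^(n-1-k) mod M
  val('a') - val('d') = 1 - 4 = -3
  B^(n-1-k) = 11^0 mod 1009 = 1
  Delta = -3 * 1 mod 1009 = 1006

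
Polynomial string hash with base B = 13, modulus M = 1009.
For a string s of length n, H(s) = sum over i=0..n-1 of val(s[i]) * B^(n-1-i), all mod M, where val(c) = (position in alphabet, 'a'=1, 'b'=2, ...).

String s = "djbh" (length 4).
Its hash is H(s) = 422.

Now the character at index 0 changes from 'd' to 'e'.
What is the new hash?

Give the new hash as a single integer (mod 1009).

Answer: 601

Derivation:
val('d') = 4, val('e') = 5
Position k = 0, exponent = n-1-k = 3
B^3 mod M = 13^3 mod 1009 = 179
Delta = (5 - 4) * 179 mod 1009 = 179
New hash = (422 + 179) mod 1009 = 601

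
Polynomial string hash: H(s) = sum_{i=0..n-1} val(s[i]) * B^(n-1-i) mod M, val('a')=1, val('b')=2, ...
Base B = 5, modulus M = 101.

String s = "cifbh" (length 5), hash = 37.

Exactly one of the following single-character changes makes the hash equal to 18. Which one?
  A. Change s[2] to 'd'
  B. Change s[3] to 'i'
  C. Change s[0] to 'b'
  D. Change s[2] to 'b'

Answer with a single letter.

Option A: s[2]='f'->'d', delta=(4-6)*5^2 mod 101 = 51, hash=37+51 mod 101 = 88
Option B: s[3]='b'->'i', delta=(9-2)*5^1 mod 101 = 35, hash=37+35 mod 101 = 72
Option C: s[0]='c'->'b', delta=(2-3)*5^4 mod 101 = 82, hash=37+82 mod 101 = 18 <-- target
Option D: s[2]='f'->'b', delta=(2-6)*5^2 mod 101 = 1, hash=37+1 mod 101 = 38

Answer: C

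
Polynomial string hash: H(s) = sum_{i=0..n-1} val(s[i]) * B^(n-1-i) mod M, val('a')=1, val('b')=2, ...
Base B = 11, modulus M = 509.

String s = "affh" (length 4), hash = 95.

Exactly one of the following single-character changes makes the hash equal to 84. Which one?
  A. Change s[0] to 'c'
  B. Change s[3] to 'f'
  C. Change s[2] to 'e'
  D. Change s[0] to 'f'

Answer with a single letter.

Answer: C

Derivation:
Option A: s[0]='a'->'c', delta=(3-1)*11^3 mod 509 = 117, hash=95+117 mod 509 = 212
Option B: s[3]='h'->'f', delta=(6-8)*11^0 mod 509 = 507, hash=95+507 mod 509 = 93
Option C: s[2]='f'->'e', delta=(5-6)*11^1 mod 509 = 498, hash=95+498 mod 509 = 84 <-- target
Option D: s[0]='a'->'f', delta=(6-1)*11^3 mod 509 = 38, hash=95+38 mod 509 = 133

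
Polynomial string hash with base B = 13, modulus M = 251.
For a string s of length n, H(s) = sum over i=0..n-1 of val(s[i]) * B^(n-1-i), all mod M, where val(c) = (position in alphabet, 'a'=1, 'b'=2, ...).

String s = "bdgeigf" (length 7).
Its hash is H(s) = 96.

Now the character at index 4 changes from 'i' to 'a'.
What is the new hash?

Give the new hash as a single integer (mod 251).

val('i') = 9, val('a') = 1
Position k = 4, exponent = n-1-k = 2
B^2 mod M = 13^2 mod 251 = 169
Delta = (1 - 9) * 169 mod 251 = 154
New hash = (96 + 154) mod 251 = 250

Answer: 250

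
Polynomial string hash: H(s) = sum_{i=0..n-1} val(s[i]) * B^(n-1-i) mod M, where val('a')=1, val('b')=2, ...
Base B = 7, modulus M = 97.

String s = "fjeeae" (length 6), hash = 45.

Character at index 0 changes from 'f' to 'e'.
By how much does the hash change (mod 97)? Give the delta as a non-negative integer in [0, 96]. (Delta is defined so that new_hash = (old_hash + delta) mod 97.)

Answer: 71

Derivation:
Delta formula: (val(new) - val(old)) * B^(n-1-k) mod M
  val('e') - val('f') = 5 - 6 = -1
  B^(n-1-k) = 7^5 mod 97 = 26
  Delta = -1 * 26 mod 97 = 71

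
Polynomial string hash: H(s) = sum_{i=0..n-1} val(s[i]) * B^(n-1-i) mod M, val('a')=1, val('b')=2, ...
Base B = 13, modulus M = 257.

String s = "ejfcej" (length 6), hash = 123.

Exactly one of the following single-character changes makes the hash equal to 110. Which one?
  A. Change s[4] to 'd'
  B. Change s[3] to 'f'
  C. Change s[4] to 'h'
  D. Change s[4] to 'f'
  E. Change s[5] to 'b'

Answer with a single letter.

Option A: s[4]='e'->'d', delta=(4-5)*13^1 mod 257 = 244, hash=123+244 mod 257 = 110 <-- target
Option B: s[3]='c'->'f', delta=(6-3)*13^2 mod 257 = 250, hash=123+250 mod 257 = 116
Option C: s[4]='e'->'h', delta=(8-5)*13^1 mod 257 = 39, hash=123+39 mod 257 = 162
Option D: s[4]='e'->'f', delta=(6-5)*13^1 mod 257 = 13, hash=123+13 mod 257 = 136
Option E: s[5]='j'->'b', delta=(2-10)*13^0 mod 257 = 249, hash=123+249 mod 257 = 115

Answer: A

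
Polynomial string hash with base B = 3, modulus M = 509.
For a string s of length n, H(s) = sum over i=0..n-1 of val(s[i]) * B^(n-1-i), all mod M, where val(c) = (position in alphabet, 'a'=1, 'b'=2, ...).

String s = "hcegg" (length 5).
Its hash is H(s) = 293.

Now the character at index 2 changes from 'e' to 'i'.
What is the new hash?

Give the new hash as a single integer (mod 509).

val('e') = 5, val('i') = 9
Position k = 2, exponent = n-1-k = 2
B^2 mod M = 3^2 mod 509 = 9
Delta = (9 - 5) * 9 mod 509 = 36
New hash = (293 + 36) mod 509 = 329

Answer: 329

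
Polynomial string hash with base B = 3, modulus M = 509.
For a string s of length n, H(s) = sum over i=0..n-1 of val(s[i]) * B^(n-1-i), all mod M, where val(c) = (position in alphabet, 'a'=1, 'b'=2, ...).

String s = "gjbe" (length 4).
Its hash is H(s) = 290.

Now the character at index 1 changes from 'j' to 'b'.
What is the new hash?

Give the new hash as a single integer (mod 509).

val('j') = 10, val('b') = 2
Position k = 1, exponent = n-1-k = 2
B^2 mod M = 3^2 mod 509 = 9
Delta = (2 - 10) * 9 mod 509 = 437
New hash = (290 + 437) mod 509 = 218

Answer: 218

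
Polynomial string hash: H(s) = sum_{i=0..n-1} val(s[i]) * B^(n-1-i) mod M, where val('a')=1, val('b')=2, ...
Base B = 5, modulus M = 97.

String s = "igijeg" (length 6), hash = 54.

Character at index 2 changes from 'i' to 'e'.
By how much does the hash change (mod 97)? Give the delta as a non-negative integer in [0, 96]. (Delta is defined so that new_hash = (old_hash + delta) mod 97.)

Answer: 82

Derivation:
Delta formula: (val(new) - val(old)) * B^(n-1-k) mod M
  val('e') - val('i') = 5 - 9 = -4
  B^(n-1-k) = 5^3 mod 97 = 28
  Delta = -4 * 28 mod 97 = 82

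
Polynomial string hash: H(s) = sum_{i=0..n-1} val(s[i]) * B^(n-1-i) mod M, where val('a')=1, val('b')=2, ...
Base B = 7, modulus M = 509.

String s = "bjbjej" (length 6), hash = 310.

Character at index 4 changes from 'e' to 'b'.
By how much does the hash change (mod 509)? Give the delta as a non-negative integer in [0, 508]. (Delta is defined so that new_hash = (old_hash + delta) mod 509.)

Delta formula: (val(new) - val(old)) * B^(n-1-k) mod M
  val('b') - val('e') = 2 - 5 = -3
  B^(n-1-k) = 7^1 mod 509 = 7
  Delta = -3 * 7 mod 509 = 488

Answer: 488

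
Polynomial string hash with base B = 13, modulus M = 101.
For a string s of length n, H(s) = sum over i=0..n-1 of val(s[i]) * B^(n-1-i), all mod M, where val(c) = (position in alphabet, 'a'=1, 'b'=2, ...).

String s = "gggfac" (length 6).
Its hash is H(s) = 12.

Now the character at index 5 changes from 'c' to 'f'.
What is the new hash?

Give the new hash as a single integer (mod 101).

Answer: 15

Derivation:
val('c') = 3, val('f') = 6
Position k = 5, exponent = n-1-k = 0
B^0 mod M = 13^0 mod 101 = 1
Delta = (6 - 3) * 1 mod 101 = 3
New hash = (12 + 3) mod 101 = 15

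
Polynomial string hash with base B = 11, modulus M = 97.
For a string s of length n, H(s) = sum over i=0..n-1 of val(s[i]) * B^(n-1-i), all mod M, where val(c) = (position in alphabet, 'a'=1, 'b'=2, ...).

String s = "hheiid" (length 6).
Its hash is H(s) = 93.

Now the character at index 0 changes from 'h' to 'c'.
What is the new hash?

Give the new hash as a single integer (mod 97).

val('h') = 8, val('c') = 3
Position k = 0, exponent = n-1-k = 5
B^5 mod M = 11^5 mod 97 = 31
Delta = (3 - 8) * 31 mod 97 = 39
New hash = (93 + 39) mod 97 = 35

Answer: 35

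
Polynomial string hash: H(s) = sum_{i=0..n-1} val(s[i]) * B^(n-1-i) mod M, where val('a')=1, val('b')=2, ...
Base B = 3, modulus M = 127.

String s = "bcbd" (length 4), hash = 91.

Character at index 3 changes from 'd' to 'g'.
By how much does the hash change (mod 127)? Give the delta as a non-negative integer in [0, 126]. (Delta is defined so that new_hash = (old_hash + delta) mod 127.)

Answer: 3

Derivation:
Delta formula: (val(new) - val(old)) * B^(n-1-k) mod M
  val('g') - val('d') = 7 - 4 = 3
  B^(n-1-k) = 3^0 mod 127 = 1
  Delta = 3 * 1 mod 127 = 3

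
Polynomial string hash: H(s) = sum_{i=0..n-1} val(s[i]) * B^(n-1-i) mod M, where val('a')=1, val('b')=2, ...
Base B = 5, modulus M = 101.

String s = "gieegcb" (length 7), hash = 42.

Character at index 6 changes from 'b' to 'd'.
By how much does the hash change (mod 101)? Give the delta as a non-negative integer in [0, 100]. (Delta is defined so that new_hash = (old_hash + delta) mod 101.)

Answer: 2

Derivation:
Delta formula: (val(new) - val(old)) * B^(n-1-k) mod M
  val('d') - val('b') = 4 - 2 = 2
  B^(n-1-k) = 5^0 mod 101 = 1
  Delta = 2 * 1 mod 101 = 2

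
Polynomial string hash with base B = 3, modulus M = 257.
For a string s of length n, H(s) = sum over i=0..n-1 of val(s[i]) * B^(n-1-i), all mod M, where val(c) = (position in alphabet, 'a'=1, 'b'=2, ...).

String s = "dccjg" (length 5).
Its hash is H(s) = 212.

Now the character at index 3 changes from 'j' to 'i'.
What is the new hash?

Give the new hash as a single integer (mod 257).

Answer: 209

Derivation:
val('j') = 10, val('i') = 9
Position k = 3, exponent = n-1-k = 1
B^1 mod M = 3^1 mod 257 = 3
Delta = (9 - 10) * 3 mod 257 = 254
New hash = (212 + 254) mod 257 = 209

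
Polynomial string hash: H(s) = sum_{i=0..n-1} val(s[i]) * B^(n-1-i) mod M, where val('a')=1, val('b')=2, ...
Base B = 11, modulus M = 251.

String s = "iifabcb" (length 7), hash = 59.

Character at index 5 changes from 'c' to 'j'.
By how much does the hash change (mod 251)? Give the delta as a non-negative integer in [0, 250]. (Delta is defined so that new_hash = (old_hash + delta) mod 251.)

Delta formula: (val(new) - val(old)) * B^(n-1-k) mod M
  val('j') - val('c') = 10 - 3 = 7
  B^(n-1-k) = 11^1 mod 251 = 11
  Delta = 7 * 11 mod 251 = 77

Answer: 77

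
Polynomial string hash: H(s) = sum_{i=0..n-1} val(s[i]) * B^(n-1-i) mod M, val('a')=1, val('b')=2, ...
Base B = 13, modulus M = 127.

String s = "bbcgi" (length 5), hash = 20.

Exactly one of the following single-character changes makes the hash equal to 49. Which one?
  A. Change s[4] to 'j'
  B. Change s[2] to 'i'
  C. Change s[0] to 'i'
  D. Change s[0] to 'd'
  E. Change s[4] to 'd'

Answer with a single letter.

Answer: C

Derivation:
Option A: s[4]='i'->'j', delta=(10-9)*13^0 mod 127 = 1, hash=20+1 mod 127 = 21
Option B: s[2]='c'->'i', delta=(9-3)*13^2 mod 127 = 125, hash=20+125 mod 127 = 18
Option C: s[0]='b'->'i', delta=(9-2)*13^4 mod 127 = 29, hash=20+29 mod 127 = 49 <-- target
Option D: s[0]='b'->'d', delta=(4-2)*13^4 mod 127 = 99, hash=20+99 mod 127 = 119
Option E: s[4]='i'->'d', delta=(4-9)*13^0 mod 127 = 122, hash=20+122 mod 127 = 15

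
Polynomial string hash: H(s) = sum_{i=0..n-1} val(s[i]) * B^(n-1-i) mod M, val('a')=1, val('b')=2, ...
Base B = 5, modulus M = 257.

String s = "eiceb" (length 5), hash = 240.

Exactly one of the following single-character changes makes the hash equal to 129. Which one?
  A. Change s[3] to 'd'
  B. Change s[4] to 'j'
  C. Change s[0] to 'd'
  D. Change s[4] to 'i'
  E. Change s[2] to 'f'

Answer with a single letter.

Answer: C

Derivation:
Option A: s[3]='e'->'d', delta=(4-5)*5^1 mod 257 = 252, hash=240+252 mod 257 = 235
Option B: s[4]='b'->'j', delta=(10-2)*5^0 mod 257 = 8, hash=240+8 mod 257 = 248
Option C: s[0]='e'->'d', delta=(4-5)*5^4 mod 257 = 146, hash=240+146 mod 257 = 129 <-- target
Option D: s[4]='b'->'i', delta=(9-2)*5^0 mod 257 = 7, hash=240+7 mod 257 = 247
Option E: s[2]='c'->'f', delta=(6-3)*5^2 mod 257 = 75, hash=240+75 mod 257 = 58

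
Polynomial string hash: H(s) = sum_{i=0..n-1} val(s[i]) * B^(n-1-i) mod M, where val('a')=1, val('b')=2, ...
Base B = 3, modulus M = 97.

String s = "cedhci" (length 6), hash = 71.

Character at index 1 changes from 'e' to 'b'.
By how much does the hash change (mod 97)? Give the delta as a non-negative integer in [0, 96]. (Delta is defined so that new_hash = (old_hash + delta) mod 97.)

Delta formula: (val(new) - val(old)) * B^(n-1-k) mod M
  val('b') - val('e') = 2 - 5 = -3
  B^(n-1-k) = 3^4 mod 97 = 81
  Delta = -3 * 81 mod 97 = 48

Answer: 48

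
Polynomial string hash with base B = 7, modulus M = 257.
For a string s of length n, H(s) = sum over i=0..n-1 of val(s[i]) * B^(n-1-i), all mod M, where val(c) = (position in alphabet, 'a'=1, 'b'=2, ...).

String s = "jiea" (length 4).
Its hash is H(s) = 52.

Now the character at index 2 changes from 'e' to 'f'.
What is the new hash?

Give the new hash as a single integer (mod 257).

Answer: 59

Derivation:
val('e') = 5, val('f') = 6
Position k = 2, exponent = n-1-k = 1
B^1 mod M = 7^1 mod 257 = 7
Delta = (6 - 5) * 7 mod 257 = 7
New hash = (52 + 7) mod 257 = 59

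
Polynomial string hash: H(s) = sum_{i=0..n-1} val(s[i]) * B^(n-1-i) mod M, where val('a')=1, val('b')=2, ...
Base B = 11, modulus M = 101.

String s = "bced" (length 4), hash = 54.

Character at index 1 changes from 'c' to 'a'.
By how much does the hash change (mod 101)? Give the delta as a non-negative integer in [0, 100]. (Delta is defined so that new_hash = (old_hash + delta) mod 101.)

Delta formula: (val(new) - val(old)) * B^(n-1-k) mod M
  val('a') - val('c') = 1 - 3 = -2
  B^(n-1-k) = 11^2 mod 101 = 20
  Delta = -2 * 20 mod 101 = 61

Answer: 61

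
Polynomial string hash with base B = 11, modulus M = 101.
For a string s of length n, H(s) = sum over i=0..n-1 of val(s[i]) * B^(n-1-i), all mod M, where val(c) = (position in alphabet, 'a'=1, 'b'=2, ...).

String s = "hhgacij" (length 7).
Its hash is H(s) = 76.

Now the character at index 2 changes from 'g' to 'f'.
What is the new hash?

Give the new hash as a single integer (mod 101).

val('g') = 7, val('f') = 6
Position k = 2, exponent = n-1-k = 4
B^4 mod M = 11^4 mod 101 = 97
Delta = (6 - 7) * 97 mod 101 = 4
New hash = (76 + 4) mod 101 = 80

Answer: 80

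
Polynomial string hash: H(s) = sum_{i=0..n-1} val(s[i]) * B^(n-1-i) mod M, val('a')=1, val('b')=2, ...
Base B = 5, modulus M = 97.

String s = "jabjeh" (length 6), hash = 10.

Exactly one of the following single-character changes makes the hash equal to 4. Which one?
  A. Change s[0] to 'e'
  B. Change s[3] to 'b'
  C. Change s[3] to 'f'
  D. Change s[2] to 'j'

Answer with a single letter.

Option A: s[0]='j'->'e', delta=(5-10)*5^5 mod 97 = 89, hash=10+89 mod 97 = 2
Option B: s[3]='j'->'b', delta=(2-10)*5^2 mod 97 = 91, hash=10+91 mod 97 = 4 <-- target
Option C: s[3]='j'->'f', delta=(6-10)*5^2 mod 97 = 94, hash=10+94 mod 97 = 7
Option D: s[2]='b'->'j', delta=(10-2)*5^3 mod 97 = 30, hash=10+30 mod 97 = 40

Answer: B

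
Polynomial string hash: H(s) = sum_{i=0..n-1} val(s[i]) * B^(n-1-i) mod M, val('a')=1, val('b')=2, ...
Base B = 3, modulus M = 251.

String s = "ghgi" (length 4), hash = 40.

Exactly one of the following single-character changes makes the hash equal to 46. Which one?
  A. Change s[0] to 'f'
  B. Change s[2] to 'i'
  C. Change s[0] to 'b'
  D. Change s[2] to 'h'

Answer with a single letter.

Answer: B

Derivation:
Option A: s[0]='g'->'f', delta=(6-7)*3^3 mod 251 = 224, hash=40+224 mod 251 = 13
Option B: s[2]='g'->'i', delta=(9-7)*3^1 mod 251 = 6, hash=40+6 mod 251 = 46 <-- target
Option C: s[0]='g'->'b', delta=(2-7)*3^3 mod 251 = 116, hash=40+116 mod 251 = 156
Option D: s[2]='g'->'h', delta=(8-7)*3^1 mod 251 = 3, hash=40+3 mod 251 = 43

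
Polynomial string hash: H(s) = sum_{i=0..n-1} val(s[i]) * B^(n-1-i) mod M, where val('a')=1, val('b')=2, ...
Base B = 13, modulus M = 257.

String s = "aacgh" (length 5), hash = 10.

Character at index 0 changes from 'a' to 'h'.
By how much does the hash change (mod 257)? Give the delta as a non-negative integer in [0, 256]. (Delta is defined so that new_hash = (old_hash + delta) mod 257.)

Answer: 238

Derivation:
Delta formula: (val(new) - val(old)) * B^(n-1-k) mod M
  val('h') - val('a') = 8 - 1 = 7
  B^(n-1-k) = 13^4 mod 257 = 34
  Delta = 7 * 34 mod 257 = 238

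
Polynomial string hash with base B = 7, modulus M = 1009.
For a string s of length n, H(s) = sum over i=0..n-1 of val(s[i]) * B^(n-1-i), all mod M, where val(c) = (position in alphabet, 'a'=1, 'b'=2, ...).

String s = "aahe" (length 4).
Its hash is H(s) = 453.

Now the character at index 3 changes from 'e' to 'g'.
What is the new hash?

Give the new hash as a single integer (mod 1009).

Answer: 455

Derivation:
val('e') = 5, val('g') = 7
Position k = 3, exponent = n-1-k = 0
B^0 mod M = 7^0 mod 1009 = 1
Delta = (7 - 5) * 1 mod 1009 = 2
New hash = (453 + 2) mod 1009 = 455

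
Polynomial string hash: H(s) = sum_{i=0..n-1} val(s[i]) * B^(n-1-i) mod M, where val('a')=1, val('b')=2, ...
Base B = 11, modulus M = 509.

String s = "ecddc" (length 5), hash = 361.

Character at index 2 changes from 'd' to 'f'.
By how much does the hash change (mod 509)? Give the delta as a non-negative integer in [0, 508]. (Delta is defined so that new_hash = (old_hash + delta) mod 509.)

Answer: 242

Derivation:
Delta formula: (val(new) - val(old)) * B^(n-1-k) mod M
  val('f') - val('d') = 6 - 4 = 2
  B^(n-1-k) = 11^2 mod 509 = 121
  Delta = 2 * 121 mod 509 = 242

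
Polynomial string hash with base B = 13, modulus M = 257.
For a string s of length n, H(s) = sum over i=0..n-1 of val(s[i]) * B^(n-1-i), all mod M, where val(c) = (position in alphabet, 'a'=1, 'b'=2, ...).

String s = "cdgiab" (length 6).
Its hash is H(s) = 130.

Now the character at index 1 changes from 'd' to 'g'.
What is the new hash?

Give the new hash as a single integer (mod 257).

Answer: 232

Derivation:
val('d') = 4, val('g') = 7
Position k = 1, exponent = n-1-k = 4
B^4 mod M = 13^4 mod 257 = 34
Delta = (7 - 4) * 34 mod 257 = 102
New hash = (130 + 102) mod 257 = 232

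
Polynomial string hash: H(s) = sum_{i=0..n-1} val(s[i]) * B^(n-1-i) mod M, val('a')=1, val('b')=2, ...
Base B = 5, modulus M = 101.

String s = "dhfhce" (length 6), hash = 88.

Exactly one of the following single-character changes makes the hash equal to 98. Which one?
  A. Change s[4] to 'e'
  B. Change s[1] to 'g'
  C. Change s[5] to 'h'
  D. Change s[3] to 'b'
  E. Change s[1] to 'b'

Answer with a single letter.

Answer: A

Derivation:
Option A: s[4]='c'->'e', delta=(5-3)*5^1 mod 101 = 10, hash=88+10 mod 101 = 98 <-- target
Option B: s[1]='h'->'g', delta=(7-8)*5^4 mod 101 = 82, hash=88+82 mod 101 = 69
Option C: s[5]='e'->'h', delta=(8-5)*5^0 mod 101 = 3, hash=88+3 mod 101 = 91
Option D: s[3]='h'->'b', delta=(2-8)*5^2 mod 101 = 52, hash=88+52 mod 101 = 39
Option E: s[1]='h'->'b', delta=(2-8)*5^4 mod 101 = 88, hash=88+88 mod 101 = 75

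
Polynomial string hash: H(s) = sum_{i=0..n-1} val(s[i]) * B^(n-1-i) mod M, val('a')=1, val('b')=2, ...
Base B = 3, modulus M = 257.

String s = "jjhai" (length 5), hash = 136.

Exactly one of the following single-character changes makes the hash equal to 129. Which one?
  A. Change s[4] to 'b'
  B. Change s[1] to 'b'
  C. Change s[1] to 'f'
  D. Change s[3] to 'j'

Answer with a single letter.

Answer: A

Derivation:
Option A: s[4]='i'->'b', delta=(2-9)*3^0 mod 257 = 250, hash=136+250 mod 257 = 129 <-- target
Option B: s[1]='j'->'b', delta=(2-10)*3^3 mod 257 = 41, hash=136+41 mod 257 = 177
Option C: s[1]='j'->'f', delta=(6-10)*3^3 mod 257 = 149, hash=136+149 mod 257 = 28
Option D: s[3]='a'->'j', delta=(10-1)*3^1 mod 257 = 27, hash=136+27 mod 257 = 163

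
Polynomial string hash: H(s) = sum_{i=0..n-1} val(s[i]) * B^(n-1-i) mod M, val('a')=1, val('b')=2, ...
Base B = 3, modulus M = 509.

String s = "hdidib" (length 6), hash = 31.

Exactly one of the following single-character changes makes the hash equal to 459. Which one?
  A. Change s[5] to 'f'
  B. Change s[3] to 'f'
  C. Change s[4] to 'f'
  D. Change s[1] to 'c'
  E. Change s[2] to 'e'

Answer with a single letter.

Option A: s[5]='b'->'f', delta=(6-2)*3^0 mod 509 = 4, hash=31+4 mod 509 = 35
Option B: s[3]='d'->'f', delta=(6-4)*3^2 mod 509 = 18, hash=31+18 mod 509 = 49
Option C: s[4]='i'->'f', delta=(6-9)*3^1 mod 509 = 500, hash=31+500 mod 509 = 22
Option D: s[1]='d'->'c', delta=(3-4)*3^4 mod 509 = 428, hash=31+428 mod 509 = 459 <-- target
Option E: s[2]='i'->'e', delta=(5-9)*3^3 mod 509 = 401, hash=31+401 mod 509 = 432

Answer: D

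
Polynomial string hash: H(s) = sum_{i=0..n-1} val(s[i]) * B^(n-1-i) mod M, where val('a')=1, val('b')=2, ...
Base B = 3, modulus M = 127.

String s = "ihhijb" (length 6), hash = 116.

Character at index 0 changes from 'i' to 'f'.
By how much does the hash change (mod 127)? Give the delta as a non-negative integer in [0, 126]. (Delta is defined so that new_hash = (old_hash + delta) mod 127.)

Answer: 33

Derivation:
Delta formula: (val(new) - val(old)) * B^(n-1-k) mod M
  val('f') - val('i') = 6 - 9 = -3
  B^(n-1-k) = 3^5 mod 127 = 116
  Delta = -3 * 116 mod 127 = 33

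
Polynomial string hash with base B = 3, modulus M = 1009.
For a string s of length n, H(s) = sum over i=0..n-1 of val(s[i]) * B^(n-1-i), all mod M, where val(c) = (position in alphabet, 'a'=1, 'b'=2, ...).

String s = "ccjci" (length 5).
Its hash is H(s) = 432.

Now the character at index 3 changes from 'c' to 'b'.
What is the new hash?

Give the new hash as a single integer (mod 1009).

val('c') = 3, val('b') = 2
Position k = 3, exponent = n-1-k = 1
B^1 mod M = 3^1 mod 1009 = 3
Delta = (2 - 3) * 3 mod 1009 = 1006
New hash = (432 + 1006) mod 1009 = 429

Answer: 429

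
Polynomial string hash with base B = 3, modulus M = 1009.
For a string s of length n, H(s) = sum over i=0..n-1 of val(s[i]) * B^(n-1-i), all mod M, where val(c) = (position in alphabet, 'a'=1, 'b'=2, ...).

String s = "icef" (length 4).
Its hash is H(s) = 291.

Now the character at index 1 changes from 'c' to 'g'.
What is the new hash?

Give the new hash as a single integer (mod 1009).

val('c') = 3, val('g') = 7
Position k = 1, exponent = n-1-k = 2
B^2 mod M = 3^2 mod 1009 = 9
Delta = (7 - 3) * 9 mod 1009 = 36
New hash = (291 + 36) mod 1009 = 327

Answer: 327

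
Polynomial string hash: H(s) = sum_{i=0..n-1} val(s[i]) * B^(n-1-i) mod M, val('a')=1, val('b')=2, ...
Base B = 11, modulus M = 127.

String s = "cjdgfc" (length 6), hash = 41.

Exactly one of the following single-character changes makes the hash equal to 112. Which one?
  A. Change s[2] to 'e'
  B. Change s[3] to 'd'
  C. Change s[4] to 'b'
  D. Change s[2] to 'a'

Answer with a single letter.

Option A: s[2]='d'->'e', delta=(5-4)*11^3 mod 127 = 61, hash=41+61 mod 127 = 102
Option B: s[3]='g'->'d', delta=(4-7)*11^2 mod 127 = 18, hash=41+18 mod 127 = 59
Option C: s[4]='f'->'b', delta=(2-6)*11^1 mod 127 = 83, hash=41+83 mod 127 = 124
Option D: s[2]='d'->'a', delta=(1-4)*11^3 mod 127 = 71, hash=41+71 mod 127 = 112 <-- target

Answer: D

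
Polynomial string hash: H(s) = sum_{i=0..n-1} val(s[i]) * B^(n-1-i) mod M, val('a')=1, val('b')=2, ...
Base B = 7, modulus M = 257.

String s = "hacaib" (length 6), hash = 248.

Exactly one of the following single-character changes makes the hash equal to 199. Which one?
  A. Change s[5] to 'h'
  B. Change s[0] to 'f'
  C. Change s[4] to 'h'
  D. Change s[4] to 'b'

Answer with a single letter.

Answer: D

Derivation:
Option A: s[5]='b'->'h', delta=(8-2)*7^0 mod 257 = 6, hash=248+6 mod 257 = 254
Option B: s[0]='h'->'f', delta=(6-8)*7^5 mod 257 = 53, hash=248+53 mod 257 = 44
Option C: s[4]='i'->'h', delta=(8-9)*7^1 mod 257 = 250, hash=248+250 mod 257 = 241
Option D: s[4]='i'->'b', delta=(2-9)*7^1 mod 257 = 208, hash=248+208 mod 257 = 199 <-- target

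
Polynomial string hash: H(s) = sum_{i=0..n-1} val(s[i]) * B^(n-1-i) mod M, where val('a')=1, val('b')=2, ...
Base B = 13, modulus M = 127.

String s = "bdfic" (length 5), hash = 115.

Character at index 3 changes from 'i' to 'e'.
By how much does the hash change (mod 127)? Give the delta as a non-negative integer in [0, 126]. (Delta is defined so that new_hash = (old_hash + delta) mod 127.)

Answer: 75

Derivation:
Delta formula: (val(new) - val(old)) * B^(n-1-k) mod M
  val('e') - val('i') = 5 - 9 = -4
  B^(n-1-k) = 13^1 mod 127 = 13
  Delta = -4 * 13 mod 127 = 75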